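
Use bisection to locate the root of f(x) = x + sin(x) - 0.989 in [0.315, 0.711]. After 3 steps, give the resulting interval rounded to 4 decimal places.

[0.4635, 0.5130]

f(0.315000) = -0.364184, f(0.711000) = 0.374592 (opposite signs)
step 1: m = 0.513000, f(m) = 0.014793 > 0 → root in [0.315000, 0.513000]
step 2: m = 0.414000, f(m) = -0.172725 < 0 → root in [0.414000, 0.513000]
step 3: m = 0.463500, f(m) = -0.078418 < 0 → root in [0.463500, 0.513000]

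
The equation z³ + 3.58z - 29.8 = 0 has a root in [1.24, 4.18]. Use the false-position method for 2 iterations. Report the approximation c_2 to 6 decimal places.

f(1.240000) = -23.454176, f(4.180000) = 58.199032
step 1: c = 2.084490, f(c) = -13.280219 < 0 → new bracket [2.084490, 4.180000]
step 2: c = 2.473817, f(c) = -5.804542 < 0 → new bracket [2.473817, 4.180000]

2.473817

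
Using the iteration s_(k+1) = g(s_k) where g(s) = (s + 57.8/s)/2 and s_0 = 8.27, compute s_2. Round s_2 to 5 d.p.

s_1 = g(8.270000) = 7.629559
s_2 = g(7.629559) = 7.602679

7.60268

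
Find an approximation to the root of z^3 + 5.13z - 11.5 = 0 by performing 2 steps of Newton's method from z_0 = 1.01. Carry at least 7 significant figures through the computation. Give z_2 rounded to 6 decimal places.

f'(z) = 3z^2 + 5.13
z_0 = 1.010000: f = -5.288399, f' = 8.190300 → z_1 = 1.010000 - (-5.288399)/(8.190300) = 1.655691
z_1 = 1.655691: f = 1.532455, f' = 13.353933 → z_2 = 1.655691 - (1.532455)/(13.353933) = 1.540934

1.540934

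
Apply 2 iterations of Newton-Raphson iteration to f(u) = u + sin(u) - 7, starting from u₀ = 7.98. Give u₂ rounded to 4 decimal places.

f'(u) = 1 + cos(u)
u_0 = 7.980000: f = 1.972070, f' = 0.874315 → u_1 = 7.980000 - (1.972070)/(0.874315) = 5.724439
u_1 = 5.724439: f = -1.805684, f' = 1.847921 → u_2 = 5.724439 - (-1.805684)/(1.847921) = 6.701583

6.7016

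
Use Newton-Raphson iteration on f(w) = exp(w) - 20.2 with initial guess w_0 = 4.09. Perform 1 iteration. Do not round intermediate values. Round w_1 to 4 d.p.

f'(w) = exp(w)
w_0 = 4.090000: f = 39.539892, f' = 59.739892 → w_1 = 4.090000 - (39.539892)/(59.739892) = 3.428133

3.4281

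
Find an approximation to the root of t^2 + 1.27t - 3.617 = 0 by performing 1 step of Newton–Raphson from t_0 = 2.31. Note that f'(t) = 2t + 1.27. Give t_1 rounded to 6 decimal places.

t_0 = 2.310000: f = 4.652800, f' = 5.890000 → t_1 = 2.310000 - (4.652800)/(5.890000) = 1.520051

1.520051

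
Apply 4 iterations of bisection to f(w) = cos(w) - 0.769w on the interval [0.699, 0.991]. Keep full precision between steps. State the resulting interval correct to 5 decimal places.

f(0.699000) = 0.227955, f(0.991000) = -0.214225 (opposite signs)
step 1: m = 0.845000, f(m) = 0.013926 > 0 → root in [0.845000, 0.991000]
step 2: m = 0.918000, f(m) = -0.098532 < 0 → root in [0.845000, 0.918000]
step 3: m = 0.881500, f(m) = -0.041879 < 0 → root in [0.845000, 0.881500]
step 4: m = 0.863250, f(m) = -0.013868 < 0 → root in [0.845000, 0.863250]

[0.84500, 0.86325]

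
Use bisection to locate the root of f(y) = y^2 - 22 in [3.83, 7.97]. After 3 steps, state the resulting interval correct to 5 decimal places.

f(3.830000) = -7.331100, f(7.970000) = 41.520900 (opposite signs)
step 1: m = 5.900000, f(m) = 12.810000 > 0 → root in [3.830000, 5.900000]
step 2: m = 4.865000, f(m) = 1.668225 > 0 → root in [3.830000, 4.865000]
step 3: m = 4.347500, f(m) = -3.099244 < 0 → root in [4.347500, 4.865000]

[4.34750, 4.86500]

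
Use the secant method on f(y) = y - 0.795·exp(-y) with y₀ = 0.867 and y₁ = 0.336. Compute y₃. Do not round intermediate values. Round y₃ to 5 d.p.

Secant update: y_(k+1) = y_k − f(y_k)·(y_k − y_(k-1))/(f(y_k) − f(y_(k-1))).
f(y_0) = 0.532933, f(y_1) = -0.232125
y_2 = 0.336000 - (-0.232125)·(0.336000 - 0.867000)/(-0.232125 - (0.532933)) = 0.497110; f(y_2) = 0.013523
y_3 = 0.497110 - (0.013523)·(0.497110 - 0.336000)/(0.013523 - (-0.232125)) = 0.488241; f(y_3) = 0.000346

0.48824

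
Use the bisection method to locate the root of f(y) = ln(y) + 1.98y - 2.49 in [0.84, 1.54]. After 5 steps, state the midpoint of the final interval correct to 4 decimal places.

1.1791

f(0.840000) = -1.001153, f(1.540000) = 0.990982 (opposite signs)
step 1: m = 1.190000, f(m) = 0.040153 > 0 → root in [0.840000, 1.190000]
step 2: m = 1.015000, f(m) = -0.465411 < 0 → root in [1.015000, 1.190000]
step 3: m = 1.102500, f(m) = -0.209470 < 0 → root in [1.102500, 1.190000]
step 4: m = 1.146250, f(m) = -0.083929 < 0 → root in [1.146250, 1.190000]
step 5: m = 1.168125, f(m) = -0.021713 < 0 → root in [1.168125, 1.190000]
Midpoint of [1.168125, 1.190000] = 1.179062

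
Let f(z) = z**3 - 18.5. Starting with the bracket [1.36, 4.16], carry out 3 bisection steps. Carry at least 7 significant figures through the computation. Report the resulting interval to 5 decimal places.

f(1.360000) = -15.984544, f(4.160000) = 53.491296 (opposite signs)
step 1: m = 2.760000, f(m) = 2.524576 > 0 → root in [1.360000, 2.760000]
step 2: m = 2.060000, f(m) = -9.758184 < 0 → root in [2.060000, 2.760000]
step 3: m = 2.410000, f(m) = -4.502479 < 0 → root in [2.410000, 2.760000]

[2.41000, 2.76000]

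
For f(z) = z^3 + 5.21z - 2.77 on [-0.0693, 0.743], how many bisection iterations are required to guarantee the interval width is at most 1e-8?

27

Initial width b − a = 0.743 − -0.0693 = 0.812300.
After n steps the width is (b−a)/2^n; need (b−a)/2^n ≤ 1e-8.
So n ≥ log₂(0.812300/1e-8) = log₂(81230000.0000) ≈ 26.2755.
Hence n = 27.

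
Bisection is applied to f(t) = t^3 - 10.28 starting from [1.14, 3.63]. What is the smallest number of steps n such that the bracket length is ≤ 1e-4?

15

Initial width b − a = 3.63 − 1.14 = 2.490000.
After n steps the width is (b−a)/2^n; need (b−a)/2^n ≤ 1e-4.
So n ≥ log₂(2.490000/1e-4) = log₂(24900.0000) ≈ 14.6039.
Hence n = 15.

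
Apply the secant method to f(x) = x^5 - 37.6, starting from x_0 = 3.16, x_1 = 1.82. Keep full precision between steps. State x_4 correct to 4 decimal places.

2.0573

f(x_0) = 277.490575, f(x_1) = -17.630971
x_2 = 1.820000 - (-17.630971)·(1.820000 - 3.160000)/(-17.630971 - (277.490575)) = 1.900053; f(x_2) = -12.835526
x_3 = 1.900053 - (-12.835526)·(1.900053 - 1.820000)/(-12.835526 - (-17.630971)) = 2.114325; f(x_3) = 4.653133
x_4 = 2.114325 - (4.653133)·(2.114325 - 1.900053)/(4.653133 - (-12.835526)) = 2.057315; f(x_4) = -0.744375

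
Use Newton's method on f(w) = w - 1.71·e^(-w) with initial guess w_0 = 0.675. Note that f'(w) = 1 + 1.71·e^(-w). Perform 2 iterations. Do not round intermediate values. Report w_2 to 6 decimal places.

w_0 = 0.675000: f = -0.195657, f' = 1.870657 → w_1 = 0.675000 - (-0.195657)/(1.870657) = 0.779593
w_1 = 0.779593: f = -0.004601, f' = 1.784193 → w_2 = 0.779593 - (-0.004601)/(1.784193) = 0.782171

0.782171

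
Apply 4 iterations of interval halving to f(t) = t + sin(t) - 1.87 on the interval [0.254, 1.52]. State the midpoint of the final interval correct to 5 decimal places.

f(0.254000) = -1.364722, f(1.520000) = 0.648710 (opposite signs)
step 1: m = 0.887000, f(m) = -0.207820 < 0 → root in [0.887000, 1.520000]
step 2: m = 1.203500, f(m) = 0.266802 > 0 → root in [0.887000, 1.203500]
step 3: m = 1.045250, f(m) = 0.040300 > 0 → root in [0.887000, 1.045250]
step 4: m = 0.966125, f(m) = -0.081186 < 0 → root in [0.966125, 1.045250]
Midpoint of [0.966125, 1.045250] = 1.005688

1.00569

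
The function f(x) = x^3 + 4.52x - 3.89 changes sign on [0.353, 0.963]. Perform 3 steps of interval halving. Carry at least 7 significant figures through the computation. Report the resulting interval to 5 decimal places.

f(0.353000) = -2.250453, f(0.963000) = 1.355816 (opposite signs)
step 1: m = 0.658000, f(m) = -0.630950 < 0 → root in [0.658000, 0.963000]
step 2: m = 0.810500, f(m) = 0.305886 > 0 → root in [0.658000, 0.810500]
step 3: m = 0.734250, f(m) = -0.175339 < 0 → root in [0.734250, 0.810500]

[0.73425, 0.81050]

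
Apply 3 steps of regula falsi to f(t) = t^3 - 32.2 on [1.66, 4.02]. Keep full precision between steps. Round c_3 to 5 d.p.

3.15730

f(1.660000) = -27.625704, f(4.020000) = 32.764808
step 1: c = 2.739585, f(c) = -11.638533 < 0 → new bracket [2.739585, 4.020000]
step 2: c = 3.075193, f(c) = -3.118466 < 0 → new bracket [3.075193, 4.020000]
step 3: c = 3.157303, f(c) = -0.726240 < 0 → new bracket [3.157303, 4.020000]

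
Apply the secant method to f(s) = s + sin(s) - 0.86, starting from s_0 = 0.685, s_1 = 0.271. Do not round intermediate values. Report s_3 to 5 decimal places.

0.43696

f(s_0) = 0.457673, f(s_1) = -0.321305
s_2 = 0.271000 - (-0.321305)·(0.271000 - 0.685000)/(-0.321305 - (0.457673)) = 0.441763; f(s_2) = 0.009296
s_3 = 0.441763 - (0.009296)·(0.441763 - 0.271000)/(0.009296 - (-0.321305)) = 0.436961; f(s_3) = 0.000149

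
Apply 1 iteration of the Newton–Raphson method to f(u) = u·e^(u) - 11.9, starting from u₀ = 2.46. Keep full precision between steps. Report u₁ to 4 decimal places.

2.0429

f'(u) = (u + 1)·e^(u)
u_0 = 2.460000: f = 16.893836, f' = 40.498648 → u_1 = 2.460000 - (16.893836)/(40.498648) = 2.042854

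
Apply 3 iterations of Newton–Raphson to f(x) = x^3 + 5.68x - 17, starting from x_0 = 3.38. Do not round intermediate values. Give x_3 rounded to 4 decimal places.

f'(x) = 3x^2 + 5.68
x_0 = 3.380000: f = 40.812872, f' = 39.953200 → x_1 = 3.380000 - (40.812872)/(39.953200) = 2.358483
x_1 = 2.358483: f = 9.515109, f' = 22.367327 → x_2 = 2.358483 - (9.515109)/(22.367327) = 1.933081
x_2 = 1.933081: f = 1.203439, f' = 16.890405 → x_3 = 1.933081 - (1.203439)/(16.890405) = 1.861831

1.8618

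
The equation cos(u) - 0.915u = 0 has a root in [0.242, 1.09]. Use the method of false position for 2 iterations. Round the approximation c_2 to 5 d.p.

f(0.242000) = 0.749431, f(1.090000) = -0.534865
step 1: c = 0.736837, f(c) = 0.066391 > 0 → new bracket [0.736837, 1.090000]
step 2: c = 0.775834, f(c) = 0.003949 > 0 → new bracket [0.775834, 1.090000]

0.77583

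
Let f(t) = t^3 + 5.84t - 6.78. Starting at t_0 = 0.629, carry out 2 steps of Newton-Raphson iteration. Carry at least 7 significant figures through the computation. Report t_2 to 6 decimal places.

f'(t) = 3t^2 + 5.84
t_0 = 0.629000: f = -2.857782, f' = 7.026923 → t_1 = 0.629000 - (-2.857782)/(7.026923) = 1.035690
t_1 = 1.035690: f = 0.379370, f' = 9.057964 → t_2 = 1.035690 - (0.379370)/(9.057964) = 0.993808

0.993808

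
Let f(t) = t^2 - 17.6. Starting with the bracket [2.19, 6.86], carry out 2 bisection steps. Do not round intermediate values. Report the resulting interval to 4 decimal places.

f(2.190000) = -12.803900, f(6.860000) = 29.459600 (opposite signs)
step 1: m = 4.525000, f(m) = 2.875625 > 0 → root in [2.190000, 4.525000]
step 2: m = 3.357500, f(m) = -6.327194 < 0 → root in [3.357500, 4.525000]

[3.3575, 4.5250]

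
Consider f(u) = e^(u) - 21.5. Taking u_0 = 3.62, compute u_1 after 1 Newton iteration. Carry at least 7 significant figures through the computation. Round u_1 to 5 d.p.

Newton update: u ← u − f(u)/f'(u).
f'(u) = e^(u)
u_0 = 3.620000: f = 15.837568, f' = 37.337568 → u_1 = 3.620000 - (15.837568)/(37.337568) = 3.195828

3.19583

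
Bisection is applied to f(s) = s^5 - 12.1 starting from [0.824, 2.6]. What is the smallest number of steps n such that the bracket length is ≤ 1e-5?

Initial width b − a = 2.6 − 0.824 = 1.776000.
After n steps the width is (b−a)/2^n; need (b−a)/2^n ≤ 1e-5.
So n ≥ log₂(1.776000/1e-5) = log₂(177600.0000) ≈ 17.4383.
Hence n = 18.

18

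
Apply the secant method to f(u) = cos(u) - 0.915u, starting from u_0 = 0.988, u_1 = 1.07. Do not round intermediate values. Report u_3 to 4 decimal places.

f(u_0) = -0.353659, f(u_1) = -0.498926
u_2 = 1.070000 - (-0.498926)·(1.070000 - 0.988000)/(-0.498926 - (-0.353659)) = 0.788367; f(u_2) = -0.016351
u_3 = 0.788367 - (-0.016351)·(0.788367 - 1.070000)/(-0.016351 - (-0.498926)) = 0.778824; f(u_3) = -0.000884

0.7788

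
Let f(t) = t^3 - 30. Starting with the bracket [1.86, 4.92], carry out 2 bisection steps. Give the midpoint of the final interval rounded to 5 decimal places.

f(1.860000) = -23.565144, f(4.920000) = 89.095488 (opposite signs)
step 1: m = 3.390000, f(m) = 8.958219 > 0 → root in [1.860000, 3.390000]
step 2: m = 2.625000, f(m) = -11.912109 < 0 → root in [2.625000, 3.390000]
Midpoint of [2.625000, 3.390000] = 3.007500

3.00750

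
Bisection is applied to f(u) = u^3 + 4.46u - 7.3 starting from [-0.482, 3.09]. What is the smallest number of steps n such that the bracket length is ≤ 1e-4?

Initial width b − a = 3.09 − -0.482 = 3.572000.
After n steps the width is (b−a)/2^n; need (b−a)/2^n ≤ 1e-4.
So n ≥ log₂(3.572000/1e-4) = log₂(35720.0000) ≈ 15.1244.
Hence n = 16.

16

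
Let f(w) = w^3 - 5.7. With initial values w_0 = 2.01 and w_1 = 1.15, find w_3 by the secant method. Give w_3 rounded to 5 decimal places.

f(w_0) = 2.420601, f(w_1) = -4.179125
w_2 = 1.150000 - (-4.179125)·(1.150000 - 2.010000)/(-4.179125 - (2.420601)) = 1.694575; f(w_2) = -0.833883
w_3 = 1.694575 - (-0.833883)·(1.694575 - 1.150000)/(-0.833883 - (-4.179125)) = 1.830324; f(w_3) = 0.431741

1.83032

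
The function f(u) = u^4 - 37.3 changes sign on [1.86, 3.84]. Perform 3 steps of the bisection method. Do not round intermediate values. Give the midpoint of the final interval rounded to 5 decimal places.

f(1.860000) = -25.331168, f(3.840000) = 180.132719 (opposite signs)
step 1: m = 2.850000, f(m) = 28.675006 > 0 → root in [1.860000, 2.850000]
step 2: m = 2.355000, f(m) = -6.541607 < 0 → root in [2.355000, 2.850000]
step 3: m = 2.602500, f(m) = 8.573614 > 0 → root in [2.355000, 2.602500]
Midpoint of [2.355000, 2.602500] = 2.478750

2.47875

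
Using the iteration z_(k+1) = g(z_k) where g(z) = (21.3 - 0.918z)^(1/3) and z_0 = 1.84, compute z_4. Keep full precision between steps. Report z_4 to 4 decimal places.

z_1 = g(1.840000) = 2.696698
z_2 = g(2.696698) = 2.660157
z_3 = g(2.660157) = 2.661736
z_4 = g(2.661736) = 2.661668

2.6617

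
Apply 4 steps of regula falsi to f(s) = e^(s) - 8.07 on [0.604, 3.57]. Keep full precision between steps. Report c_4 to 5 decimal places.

f(0.604000) = -6.240578, f(3.570000) = 27.446593
step 1: c = 1.153454, f(c) = -4.900879 < 0 → new bracket [1.153454, 3.570000]
step 2: c = 1.519579, f(c) = -3.499701 < 0 → new bracket [1.519579, 3.570000]
step 3: c = 1.751460, f(c) = -2.306991 < 0 → new bracket [1.751460, 3.570000]
step 4: c = 1.892463, f(c) = -1.434307 < 0 → new bracket [1.892463, 3.570000]

1.89246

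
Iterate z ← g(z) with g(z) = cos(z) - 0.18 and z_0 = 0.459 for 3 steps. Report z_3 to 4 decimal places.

0.6597

z_1 = g(0.459000) = 0.716496
z_2 = g(0.716496) = 0.574112
z_3 = g(0.574112) = 0.659675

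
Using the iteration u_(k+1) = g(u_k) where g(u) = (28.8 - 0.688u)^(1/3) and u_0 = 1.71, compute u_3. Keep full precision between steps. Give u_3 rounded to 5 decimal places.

2.99046

u_1 = g(1.710000) = 3.022918
u_2 = g(3.022918) = 2.989602
u_3 = g(2.989602) = 2.990457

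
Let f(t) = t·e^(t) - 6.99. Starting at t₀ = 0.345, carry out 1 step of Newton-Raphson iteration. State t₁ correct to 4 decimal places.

f'(t) = (t + 1)·e^(t)
t_0 = 0.345000: f = -6.502863, f' = 1.899126 → t_1 = 0.345000 - (-6.502863)/(1.899126) = 3.769134

3.7691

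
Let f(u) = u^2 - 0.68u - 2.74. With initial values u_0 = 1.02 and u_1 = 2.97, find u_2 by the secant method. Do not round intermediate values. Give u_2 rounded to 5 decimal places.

f(u_0) = -2.393200, f(u_1) = 4.061300
u_2 = 2.970000 - (4.061300)·(2.970000 - 1.020000)/(4.061300 - (-2.393200)) = 1.743021; f(u_2) = -0.887132

1.74302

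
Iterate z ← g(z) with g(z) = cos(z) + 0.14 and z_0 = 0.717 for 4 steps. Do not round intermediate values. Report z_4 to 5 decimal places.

z_1 = g(0.717000) = 0.893780
z_2 = g(0.893780) = 0.766470
z_3 = g(0.766470) = 0.860364
z_4 = g(0.860364) = 0.792162

0.79216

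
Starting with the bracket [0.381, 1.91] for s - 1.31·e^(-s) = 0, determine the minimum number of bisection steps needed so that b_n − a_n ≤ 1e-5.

18

Initial width b − a = 1.91 − 0.381 = 1.529000.
After n steps the width is (b−a)/2^n; need (b−a)/2^n ≤ 1e-5.
So n ≥ log₂(1.529000/1e-5) = log₂(152900.0000) ≈ 17.2222.
Hence n = 18.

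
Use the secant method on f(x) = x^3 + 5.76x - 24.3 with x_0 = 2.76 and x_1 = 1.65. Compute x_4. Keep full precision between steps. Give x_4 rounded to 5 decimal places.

f(x_0) = 12.622176, f(x_1) = -10.303875
x_2 = 1.650000 - (-10.303875)·(1.650000 - 2.760000)/(-10.303875 - (12.622176)) = 2.148878; f(x_2) = -1.999640
x_3 = 2.148878 - (-1.999640)·(2.148878 - 1.650000)/(-1.999640 - (-10.303875)) = 2.269007; f(x_3) = 0.451210
x_4 = 2.269007 - (0.451210)·(2.269007 - 2.148878)/(0.451210 - (-1.999640)) = 2.246890; f(x_4) = -0.014447

2.24689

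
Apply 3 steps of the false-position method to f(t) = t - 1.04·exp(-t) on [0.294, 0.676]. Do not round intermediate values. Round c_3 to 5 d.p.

0.58147

False-position update: c = (a·f(b) − b·f(a))/(f(b) − f(a)); replace the endpoint whose sign matches f(c).
f(0.294000) = -0.481088, f(0.676000) = 0.147007
step 1: c = 0.586592, f(c) = 0.008124 > 0 → new bracket [0.294000, 0.586592]
step 2: c = 0.581733, f(c) = 0.000448 > 0 → new bracket [0.294000, 0.581733]
step 3: c = 0.581466, f(c) = 0.000025 > 0 → new bracket [0.294000, 0.581466]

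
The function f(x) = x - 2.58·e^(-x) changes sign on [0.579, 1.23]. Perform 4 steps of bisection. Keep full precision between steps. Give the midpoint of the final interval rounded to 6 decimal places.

0.965531

f(0.579000) = -0.866983, f(1.230000) = 0.475885 (opposite signs)
step 1: m = 0.904500, f(m) = -0.139740 < 0 → root in [0.904500, 1.230000]
step 2: m = 1.067250, f(m) = 0.179851 > 0 → root in [0.904500, 1.067250]
step 3: m = 0.985875, f(m) = 0.023244 > 0 → root in [0.904500, 0.985875]
step 4: m = 0.945188, f(m) = -0.057418 < 0 → root in [0.945188, 0.985875]
Midpoint of [0.945188, 0.985875] = 0.965531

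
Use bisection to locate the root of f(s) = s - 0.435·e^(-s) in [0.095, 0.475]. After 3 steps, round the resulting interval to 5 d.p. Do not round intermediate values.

f(0.095000) = -0.300577, f(0.475000) = 0.204480 (opposite signs)
step 1: m = 0.285000, f(m) = -0.042126 < 0 → root in [0.285000, 0.475000]
step 2: m = 0.380000, f(m) = 0.082520 > 0 → root in [0.285000, 0.380000]
step 3: m = 0.332500, f(m) = 0.020549 > 0 → root in [0.285000, 0.332500]

[0.28500, 0.33250]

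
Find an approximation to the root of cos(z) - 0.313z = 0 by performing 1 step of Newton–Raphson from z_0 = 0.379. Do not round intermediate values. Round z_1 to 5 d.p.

f'(z) = -sin(z) - 0.313
z_0 = 0.379000: f = 0.810408, f' = -0.682992 → z_1 = 0.379000 - (0.810408)/(-0.682992) = 1.565556

1.56556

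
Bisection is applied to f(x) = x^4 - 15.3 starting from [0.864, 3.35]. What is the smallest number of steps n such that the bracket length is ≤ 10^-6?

22

Initial width b − a = 3.35 − 0.864 = 2.486000.
After n steps the width is (b−a)/2^n; need (b−a)/2^n ≤ 10^-6.
So n ≥ log₂(2.486000/10^-6) = log₂(2486000.0000) ≈ 21.2454.
Hence n = 22.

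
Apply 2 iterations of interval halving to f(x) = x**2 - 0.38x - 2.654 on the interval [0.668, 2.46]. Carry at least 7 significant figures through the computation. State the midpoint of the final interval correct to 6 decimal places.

1.788000

f(0.668000) = -2.461616, f(2.460000) = 2.462800 (opposite signs)
step 1: m = 1.564000, f(m) = -0.802224 < 0 → root in [1.564000, 2.460000]
step 2: m = 2.012000, f(m) = 0.629584 > 0 → root in [1.564000, 2.012000]
Midpoint of [1.564000, 2.012000] = 1.788000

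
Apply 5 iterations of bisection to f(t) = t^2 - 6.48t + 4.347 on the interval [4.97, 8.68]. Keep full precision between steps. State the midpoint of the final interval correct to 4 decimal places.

5.7236

f(4.970000) = -3.157700, f(8.680000) = 23.443000 (opposite signs)
step 1: m = 6.825000, f(m) = 6.701625 > 0 → root in [4.970000, 6.825000]
step 2: m = 5.897500, f(m) = 0.911706 > 0 → root in [4.970000, 5.897500]
step 3: m = 5.433750, f(m) = -1.338061 < 0 → root in [5.433750, 5.897500]
step 4: m = 5.665625, f(m) = -0.266943 < 0 → root in [5.665625, 5.897500]
step 5: m = 5.781562, f(m) = 0.308940 > 0 → root in [5.665625, 5.781562]
Midpoint of [5.665625, 5.781562] = 5.723594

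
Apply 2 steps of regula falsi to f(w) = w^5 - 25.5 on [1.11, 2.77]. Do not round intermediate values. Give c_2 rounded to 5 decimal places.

1.54182

False-position update: c = (a·f(b) − b·f(a))/(f(b) − f(a)); replace the endpoint whose sign matches f(c).
f(1.110000) = -23.814942, f(2.770000) = 137.579303
step 1: c = 1.354946, f(c) = -20.933229 < 0 → new bracket [1.354946, 2.770000]
step 2: c = 1.541818, f(c) = -16.787037 < 0 → new bracket [1.541818, 2.770000]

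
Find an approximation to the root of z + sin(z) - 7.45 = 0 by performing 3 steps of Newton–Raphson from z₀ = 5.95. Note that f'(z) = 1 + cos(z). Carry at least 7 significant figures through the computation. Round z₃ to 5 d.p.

z_0 = 5.950000: f = -1.827055, f' = 1.945005 → z_1 = 5.950000 - (-1.827055)/(1.945005) = 6.889357
z_1 = 6.889357: f = 0.009083, f' = 1.821835 → z_2 = 6.889357 - (0.009083)/(1.821835) = 6.884372
z_2 = 6.884372: f = -0.000007, f' = 1.824665 → z_3 = 6.884372 - (-0.000007)/(1.824665) = 6.884376

6.88438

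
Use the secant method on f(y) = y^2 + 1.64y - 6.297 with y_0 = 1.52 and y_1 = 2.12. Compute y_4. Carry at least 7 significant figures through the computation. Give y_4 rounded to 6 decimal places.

1.819965

Secant update: y_(k+1) = y_k − f(y_k)·(y_k − y_(k-1))/(f(y_k) − f(y_(k-1))).
f(y_0) = -1.493800, f(y_1) = 1.674200
y_2 = 2.120000 - (1.674200)·(2.120000 - 1.520000)/(1.674200 - (-1.493800)) = 1.802917; f(y_2) = -0.089708
y_3 = 1.802917 - (-0.089708)·(1.802917 - 2.120000)/(-0.089708 - (1.674200)) = 1.819043; f(y_3) = -0.004853
y_4 = 1.819043 - (-0.004853)·(1.819043 - 1.802917)/(-0.004853 - (-0.089708)) = 1.819965; f(y_4) = 0.000016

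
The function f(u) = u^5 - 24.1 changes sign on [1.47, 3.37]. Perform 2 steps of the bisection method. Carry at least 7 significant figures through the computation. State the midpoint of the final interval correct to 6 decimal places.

f(1.470000) = -17.235851, f(3.370000) = 410.559829 (opposite signs)
step 1: m = 2.420000, f(m) = 58.899759 > 0 → root in [1.470000, 2.420000]
step 2: m = 1.945000, f(m) = 3.735436 > 0 → root in [1.470000, 1.945000]
Midpoint of [1.470000, 1.945000] = 1.707500

1.707500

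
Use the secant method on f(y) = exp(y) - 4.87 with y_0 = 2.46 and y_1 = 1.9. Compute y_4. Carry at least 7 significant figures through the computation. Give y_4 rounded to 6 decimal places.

1.584037

Secant update: y_(k+1) = y_k − f(y_k)·(y_k − y_(k-1))/(f(y_k) − f(y_(k-1))).
f(y_0) = 6.834812, f(y_1) = 1.815894
y_2 = 1.900000 - (1.815894)·(1.900000 - 2.460000)/(1.815894 - (6.834812)) = 1.697386; f(y_2) = 0.589659
y_3 = 1.697386 - (0.589659)·(1.697386 - 1.900000)/(0.589659 - (1.815894)) = 1.599956; f(y_3) = 0.082813
y_4 = 1.599956 - (0.082813)·(1.599956 - 1.697386)/(0.082813 - (0.589659)) = 1.584037; f(y_4) = 0.004593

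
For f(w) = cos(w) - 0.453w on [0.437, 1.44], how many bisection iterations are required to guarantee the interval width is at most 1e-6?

20

Initial width b − a = 1.44 − 0.437 = 1.003000.
After n steps the width is (b−a)/2^n; need (b−a)/2^n ≤ 1e-6.
So n ≥ log₂(1.003000/1e-6) = log₂(1003000.0000) ≈ 19.9359.
Hence n = 20.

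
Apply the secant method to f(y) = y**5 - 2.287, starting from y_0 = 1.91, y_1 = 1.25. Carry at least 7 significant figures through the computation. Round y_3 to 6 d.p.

f(y_0) = 23.132490, f(y_1) = 0.764758
y_2 = 1.250000 - (0.764758)·(1.250000 - 1.910000)/(0.764758 - (23.132490)) = 1.227434; f(y_2) = 0.499067
y_3 = 1.227434 - (0.499067)·(1.227434 - 1.250000)/(0.499067 - (0.764758)) = 1.185048; f(y_3) = 0.050112

1.185048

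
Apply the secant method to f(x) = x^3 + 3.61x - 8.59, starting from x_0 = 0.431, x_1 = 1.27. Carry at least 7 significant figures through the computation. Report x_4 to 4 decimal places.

1.4800

f(x_0) = -6.954027, f(x_1) = -1.956917
x_2 = 1.270000 - (-1.956917)·(1.270000 - 0.431000)/(-1.956917 - (-6.954027)) = 1.598561; f(x_2) = 1.265759
x_3 = 1.598561 - (1.265759)·(1.598561 - 1.270000)/(1.265759 - (-1.956917)) = 1.469513; f(x_3) = -0.111691
x_4 = 1.469513 - (-0.111691)·(1.469513 - 1.598561)/(-0.111691 - (1.265759)) = 1.479977; f(x_4) = -0.005643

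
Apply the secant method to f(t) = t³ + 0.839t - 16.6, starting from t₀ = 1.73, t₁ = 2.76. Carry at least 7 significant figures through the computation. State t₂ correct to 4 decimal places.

Secant update: t_(k+1) = t_k − f(t_k)·(t_k − t_(k-1))/(f(t_k) − f(t_(k-1))).
f(t_0) = -9.970813, f(t_1) = 6.740216
t_2 = 2.760000 - (6.740216)·(2.760000 - 1.730000)/(6.740216 - (-9.970813)) = 2.344560; f(t_2) = -1.744950

2.3446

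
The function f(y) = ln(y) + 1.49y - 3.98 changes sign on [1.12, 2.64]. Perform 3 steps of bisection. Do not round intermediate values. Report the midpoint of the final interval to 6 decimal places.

f(1.120000) = -2.197871, f(2.640000) = 0.924379 (opposite signs)
step 1: m = 1.880000, f(m) = -0.547528 < 0 → root in [1.880000, 2.640000]
step 2: m = 2.260000, f(m) = 0.202765 > 0 → root in [1.880000, 2.260000]
step 3: m = 2.070000, f(m) = -0.168151 < 0 → root in [2.070000, 2.260000]
Midpoint of [2.070000, 2.260000] = 2.165000

2.165000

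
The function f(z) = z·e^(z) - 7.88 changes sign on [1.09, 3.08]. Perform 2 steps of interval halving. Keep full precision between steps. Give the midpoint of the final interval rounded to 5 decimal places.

1.83625

f(1.090000) = -4.638041, f(3.080000) = 59.135879 (opposite signs)
step 1: m = 2.085000, f(m) = 8.892973 > 0 → root in [1.090000, 2.085000]
step 2: m = 1.587500, f(m) = -0.114736 < 0 → root in [1.587500, 2.085000]
Midpoint of [1.587500, 2.085000] = 1.836250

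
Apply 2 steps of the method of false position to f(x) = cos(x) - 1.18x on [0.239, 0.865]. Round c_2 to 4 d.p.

f(0.239000) = 0.689555, f(0.865000) = -0.372060
step 1: c = 0.645608, f(c) = 0.036916 > 0 → new bracket [0.645608, 0.865000]
step 2: c = 0.665412, f(c) = 0.001477 > 0 → new bracket [0.665412, 0.865000]

0.6654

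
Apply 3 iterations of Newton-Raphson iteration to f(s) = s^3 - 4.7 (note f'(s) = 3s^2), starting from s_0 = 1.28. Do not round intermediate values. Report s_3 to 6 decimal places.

1.675125

Newton update: s ← s − f(s)/f'(s).
s_0 = 1.280000: f = -2.602848, f' = 4.915200 → s_1 = 1.280000 - (-2.602848)/(4.915200) = 1.809551
s_1 = 1.809551: f = 1.225327, f' = 9.823422 → s_2 = 1.809551 - (1.225327)/(9.823422) = 1.684816
s_2 = 1.684816: f = 0.082523, f' = 8.515810 → s_3 = 1.684816 - (0.082523)/(8.515810) = 1.675125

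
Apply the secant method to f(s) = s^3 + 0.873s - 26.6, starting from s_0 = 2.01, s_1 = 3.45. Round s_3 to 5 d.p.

2.85774

Secant update: s_(k+1) = s_k − f(s_k)·(s_k − s_(k-1))/(f(s_k) − f(s_(k-1))).
f(s_0) = -16.724669, f(s_1) = 17.475475
s_2 = 3.450000 - (17.475475)·(3.450000 - 2.010000)/(17.475475 - (-16.724669)) = 2.714194; f(s_2) = -4.235460
s_3 = 2.714194 - (-4.235460)·(2.714194 - 3.450000)/(-4.235460 - (17.475475)) = 2.857738; f(s_3) = -0.767007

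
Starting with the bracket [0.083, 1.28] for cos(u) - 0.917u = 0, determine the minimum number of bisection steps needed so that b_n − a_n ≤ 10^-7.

Initial width b − a = 1.28 − 0.083 = 1.197000.
After n steps the width is (b−a)/2^n; need (b−a)/2^n ≤ 10^-7.
So n ≥ log₂(1.197000/10^-7) = log₂(11970000.0000) ≈ 23.5129.
Hence n = 24.

24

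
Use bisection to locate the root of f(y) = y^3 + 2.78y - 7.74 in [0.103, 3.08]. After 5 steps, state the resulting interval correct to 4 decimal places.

f(0.103000) = -7.452567, f(3.080000) = 30.040512 (opposite signs)
step 1: m = 1.591500, f(m) = 0.715436 > 0 → root in [0.103000, 1.591500]
step 2: m = 0.847250, f(m) = -4.776461 < 0 → root in [0.847250, 1.591500]
step 3: m = 1.219375, f(m) = -2.537079 < 0 → root in [1.219375, 1.591500]
step 4: m = 1.405438, f(m) = -1.056787 < 0 → root in [1.405438, 1.591500]
step 5: m = 1.498469, f(m) = -0.209582 < 0 → root in [1.498469, 1.591500]

[1.4985, 1.5915]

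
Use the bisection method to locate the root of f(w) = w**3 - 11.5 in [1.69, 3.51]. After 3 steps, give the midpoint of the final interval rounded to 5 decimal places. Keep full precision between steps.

f(1.690000) = -6.673191, f(3.510000) = 31.743551 (opposite signs)
step 1: m = 2.600000, f(m) = 6.076000 > 0 → root in [1.690000, 2.600000]
step 2: m = 2.145000, f(m) = -1.630801 < 0 → root in [2.145000, 2.600000]
step 3: m = 2.372500, f(m) = 1.854224 > 0 → root in [2.145000, 2.372500]
Midpoint of [2.145000, 2.372500] = 2.258750

2.25875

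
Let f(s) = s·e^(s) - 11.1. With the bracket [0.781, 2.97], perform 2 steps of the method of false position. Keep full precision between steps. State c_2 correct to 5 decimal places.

False-position update: c = (a·f(b) − b·f(a))/(f(b) − f(a)); replace the endpoint whose sign matches f(c).
f(0.781000) = -9.394566, f(2.970000) = 46.791001
step 1: c = 1.147014, f(c) = -7.488309 < 0 → new bracket [1.147014, 2.970000]
step 2: c = 1.398511, f(c) = -5.437197 < 0 → new bracket [1.398511, 2.970000]

1.39851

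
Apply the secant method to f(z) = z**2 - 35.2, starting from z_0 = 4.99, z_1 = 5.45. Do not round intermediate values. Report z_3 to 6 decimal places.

f(z_0) = -10.299900, f(z_1) = -5.497500
z_2 = 5.450000 - (-5.497500)·(5.450000 - 4.990000)/(-5.497500 - (-10.299900)) = 5.976580; f(z_2) = 0.519514
z_3 = 5.976580 - (0.519514)·(5.976580 - 5.450000)/(0.519514 - (-5.497500)) = 5.931115; f(z_3) = -0.021874

5.931115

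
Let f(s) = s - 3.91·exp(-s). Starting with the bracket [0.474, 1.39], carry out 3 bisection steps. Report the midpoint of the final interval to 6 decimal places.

1.218250

f(0.474000) = -1.960003, f(1.390000) = 0.416116 (opposite signs)
step 1: m = 0.932000, f(m) = -0.607623 < 0 → root in [0.932000, 1.390000]
step 2: m = 1.161000, f(m) = -0.063506 < 0 → root in [1.161000, 1.390000]
step 3: m = 1.275500, f(m) = 0.183471 > 0 → root in [1.161000, 1.275500]
Midpoint of [1.161000, 1.275500] = 1.218250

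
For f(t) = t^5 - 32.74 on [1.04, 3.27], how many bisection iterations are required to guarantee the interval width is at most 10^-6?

Initial width b − a = 3.27 − 1.04 = 2.230000.
After n steps the width is (b−a)/2^n; need (b−a)/2^n ≤ 10^-6.
So n ≥ log₂(2.230000/10^-6) = log₂(2230000.0000) ≈ 21.0886.
Hence n = 22.

22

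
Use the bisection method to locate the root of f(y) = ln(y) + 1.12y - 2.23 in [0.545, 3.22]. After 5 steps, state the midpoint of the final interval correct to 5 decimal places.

f(0.545000) = -2.226569, f(3.220000) = 2.545781 (opposite signs)
step 1: m = 1.882500, f(m) = 0.511001 > 0 → root in [0.545000, 1.882500]
step 2: m = 1.213750, f(m) = -0.676885 < 0 → root in [1.213750, 1.882500]
step 3: m = 1.548125, f(m) = -0.059055 < 0 → root in [1.548125, 1.882500]
step 4: m = 1.715313, f(m) = 0.230745 > 0 → root in [1.548125, 1.715313]
step 5: m = 1.631719, f(m) = 0.087159 > 0 → root in [1.548125, 1.631719]
Midpoint of [1.548125, 1.631719] = 1.589922

1.58992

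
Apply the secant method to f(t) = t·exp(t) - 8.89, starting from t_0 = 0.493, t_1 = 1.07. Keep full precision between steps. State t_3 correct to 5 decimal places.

Secant update: t_(k+1) = t_k − f(t_k)·(t_k − t_(k-1))/(f(t_k) − f(t_(k-1))).
f(t_0) = -8.082850, f(t_1) = -5.770544
t_2 = 1.070000 - (-5.770544)·(1.070000 - 0.493000)/(-5.770544 - (-8.082850)) = 2.509949; f(t_2) = 21.993184
t_3 = 2.509949 - (21.993184)·(2.509949 - 1.070000)/(21.993184 - (-5.770544)) = 1.369286; f(t_3) = -3.505227

1.36929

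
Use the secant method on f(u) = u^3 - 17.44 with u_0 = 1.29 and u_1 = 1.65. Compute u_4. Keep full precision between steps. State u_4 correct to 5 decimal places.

2.47482

f(u_0) = -15.293311, f(u_1) = -12.947875
u_2 = 1.650000 - (-12.947875)·(1.650000 - 1.290000)/(-12.947875 - (-15.293311)) = 3.637364; f(u_2) = 30.683841
u_3 = 3.637364 - (30.683841)·(3.637364 - 1.650000)/(30.683841 - (-12.947875)) = 2.239758; f(u_3) = -6.204223
u_4 = 2.239758 - (-6.204223)·(2.239758 - 3.637364)/(-6.204223 - (30.683841)) = 2.474822; f(u_4) = -2.282352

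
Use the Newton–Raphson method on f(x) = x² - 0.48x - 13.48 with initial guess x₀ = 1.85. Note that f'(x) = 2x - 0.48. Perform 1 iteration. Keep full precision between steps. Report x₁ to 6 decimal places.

x_0 = 1.850000: f = -10.945500, f' = 3.220000 → x_1 = 1.850000 - (-10.945500)/(3.220000) = 5.249224

5.249224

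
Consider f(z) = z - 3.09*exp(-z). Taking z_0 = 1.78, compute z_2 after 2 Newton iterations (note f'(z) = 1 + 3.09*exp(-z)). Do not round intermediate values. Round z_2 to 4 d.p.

z_0 = 1.780000: f = 1.258908, f' = 1.521092 → z_1 = 1.780000 - (1.258908)/(1.521092) = 0.952365
z_1 = 0.952365: f = -0.239841, f' = 2.192206 → z_2 = 0.952365 - (-0.239841)/(2.192206) = 1.061772

1.0618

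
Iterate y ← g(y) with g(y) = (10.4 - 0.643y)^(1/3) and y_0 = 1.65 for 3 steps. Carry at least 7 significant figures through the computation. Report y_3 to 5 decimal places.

2.08471

y_1 = g(1.650000) = 2.105883
y_2 = g(2.105883) = 2.083615
y_3 = g(2.083615) = 2.084714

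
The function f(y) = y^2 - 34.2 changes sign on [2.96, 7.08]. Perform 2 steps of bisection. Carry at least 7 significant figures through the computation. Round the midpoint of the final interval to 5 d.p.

f(2.960000) = -25.438400, f(7.080000) = 15.926400 (opposite signs)
step 1: m = 5.020000, f(m) = -8.999600 < 0 → root in [5.020000, 7.080000]
step 2: m = 6.050000, f(m) = 2.402500 > 0 → root in [5.020000, 6.050000]
Midpoint of [5.020000, 6.050000] = 5.535000

5.53500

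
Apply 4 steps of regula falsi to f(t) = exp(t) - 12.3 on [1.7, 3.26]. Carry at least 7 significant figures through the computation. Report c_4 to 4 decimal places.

2.4987

f(1.700000) = -6.826053, f(3.260000) = 13.749537
step 1: c = 2.217538, f(c) = -3.115313 < 0 → new bracket [2.217538, 3.260000]
step 2: c = 2.410104, f(c) = -1.164885 < 0 → new bracket [2.410104, 3.260000]
step 3: c = 2.476484, f(c) = -0.400642 < 0 → new bracket [2.476484, 3.260000]
step 4: c = 2.498669, f(c) = -0.133715 < 0 → new bracket [2.498669, 3.260000]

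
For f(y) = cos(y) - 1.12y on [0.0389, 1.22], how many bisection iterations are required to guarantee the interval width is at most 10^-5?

17

Initial width b − a = 1.22 − 0.0389 = 1.181100.
After n steps the width is (b−a)/2^n; need (b−a)/2^n ≤ 10^-5.
So n ≥ log₂(1.181100/10^-5) = log₂(118110.0000) ≈ 16.8498.
Hence n = 17.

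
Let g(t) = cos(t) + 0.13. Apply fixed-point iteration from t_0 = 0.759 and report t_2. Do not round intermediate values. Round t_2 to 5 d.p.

0.78582

t_1 = g(0.759000) = 0.855525
t_2 = g(0.855525) = 0.785823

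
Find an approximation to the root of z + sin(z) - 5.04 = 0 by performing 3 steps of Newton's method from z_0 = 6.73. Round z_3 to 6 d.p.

5.639860

f'(z) = 1 + cos(z)
z_0 = 6.730000: f = 2.122095, f' = 1.901828 → z_1 = 6.730000 - (2.122095)/(1.901828) = 5.614181
z_1 = 5.614181: f = -0.046024, f' = 1.784440 → z_2 = 5.614181 - (-0.046024)/(1.784440) = 5.639973
z_2 = 5.639973: f = 0.000204, f' = 1.800173 → z_3 = 5.639973 - (0.000204)/(1.800173) = 5.639860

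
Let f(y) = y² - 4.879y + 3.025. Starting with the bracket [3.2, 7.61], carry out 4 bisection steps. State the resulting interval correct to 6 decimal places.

f(3.200000) = -2.347800, f(7.610000) = 23.807910 (opposite signs)
step 1: m = 5.405000, f(m) = 5.868030 > 0 → root in [3.200000, 5.405000]
step 2: m = 4.302500, f(m) = 0.544609 > 0 → root in [3.200000, 4.302500]
step 3: m = 3.751250, f(m) = -1.205472 < 0 → root in [3.751250, 4.302500]
step 4: m = 4.026875, f(m) = -0.406401 < 0 → root in [4.026875, 4.302500]

[4.026875, 4.302500]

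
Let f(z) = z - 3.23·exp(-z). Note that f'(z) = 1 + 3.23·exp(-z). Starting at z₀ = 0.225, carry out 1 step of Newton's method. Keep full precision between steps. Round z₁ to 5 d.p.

Newton update: z ← z − f(z)/f'(z).
z_0 = 0.225000: f = -2.354207, f' = 3.579207 → z_1 = 0.225000 - (-2.354207)/(3.579207) = 0.882745

0.88275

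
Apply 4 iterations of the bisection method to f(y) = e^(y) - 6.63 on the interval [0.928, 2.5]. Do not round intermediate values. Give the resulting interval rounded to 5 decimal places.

f(0.928000) = -4.100555, f(2.500000) = 5.552494 (opposite signs)
step 1: m = 1.714000, f(m) = -1.078878 < 0 → root in [1.714000, 2.500000]
step 2: m = 2.107000, f(m) = 1.593534 > 0 → root in [1.714000, 2.107000]
step 3: m = 1.910500, f(m) = 0.126466 > 0 → root in [1.714000, 1.910500]
step 4: m = 1.812250, f(m) = -0.505789 < 0 → root in [1.812250, 1.910500]

[1.81225, 1.91050]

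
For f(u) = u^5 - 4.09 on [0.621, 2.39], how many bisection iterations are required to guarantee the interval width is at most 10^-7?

25

Initial width b − a = 2.39 − 0.621 = 1.769000.
After n steps the width is (b−a)/2^n; need (b−a)/2^n ≤ 10^-7.
So n ≥ log₂(1.769000/10^-7) = log₂(17690000.0000) ≈ 24.0764.
Hence n = 25.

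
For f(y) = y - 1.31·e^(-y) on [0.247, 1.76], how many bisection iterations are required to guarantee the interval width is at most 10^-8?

Initial width b − a = 1.76 − 0.247 = 1.513000.
After n steps the width is (b−a)/2^n; need (b−a)/2^n ≤ 10^-8.
So n ≥ log₂(1.513000/10^-8) = log₂(151300000.0000) ≈ 27.1728.
Hence n = 28.

28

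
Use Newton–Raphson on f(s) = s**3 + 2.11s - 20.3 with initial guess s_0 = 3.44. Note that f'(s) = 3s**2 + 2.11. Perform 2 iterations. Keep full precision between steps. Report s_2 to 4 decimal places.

Newton update: s ← s − f(s)/f'(s).
s_0 = 3.440000: f = 27.665984, f' = 37.610800 → s_1 = 3.440000 - (27.665984)/(37.610800) = 2.704414
s_1 = 2.704414: f = 5.186002, f' = 24.051563 → s_2 = 2.704414 - (5.186002)/(24.051563) = 2.488794

2.4888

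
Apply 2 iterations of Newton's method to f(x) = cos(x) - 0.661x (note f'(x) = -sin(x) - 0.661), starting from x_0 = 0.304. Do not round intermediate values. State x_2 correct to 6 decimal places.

Newton update: x ← x − f(x)/f'(x).
x_0 = 0.304000: f = 0.753203, f' = -0.960339 → x_1 = 0.304000 - (0.753203)/(-0.960339) = 1.088309
x_1 = 1.088309: f = -0.255388, f' = -1.546844 → x_2 = 1.088309 - (-0.255388)/(-1.546844) = 0.923206

0.923206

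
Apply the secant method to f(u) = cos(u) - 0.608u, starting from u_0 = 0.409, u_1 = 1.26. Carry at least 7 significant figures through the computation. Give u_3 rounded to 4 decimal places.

f(u_0) = 0.668847, f(u_1) = -0.460263
u_2 = 1.260000 - (-0.460263)·(1.260000 - 0.409000)/(-0.460263 - (0.668847)) = 0.913104; f(u_2) = 0.056125
u_3 = 0.913104 - (0.056125)·(0.913104 - 1.260000)/(0.056125 - (-0.460263)) = 0.950807; f(u_3) = 0.002935

0.9508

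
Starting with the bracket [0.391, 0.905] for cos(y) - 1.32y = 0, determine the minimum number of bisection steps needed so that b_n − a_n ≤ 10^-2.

Initial width b − a = 0.905 − 0.391 = 0.514000.
After n steps the width is (b−a)/2^n; need (b−a)/2^n ≤ 10^-2.
So n ≥ log₂(0.514000/10^-2) = log₂(51.4000) ≈ 5.6837.
Hence n = 6.

6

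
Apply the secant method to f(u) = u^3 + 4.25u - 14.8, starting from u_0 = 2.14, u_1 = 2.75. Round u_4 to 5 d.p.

1.89151

f(u_0) = 4.095344, f(u_1) = 17.684375
u_2 = 2.750000 - (17.684375)·(2.750000 - 2.140000)/(17.684375 - (4.095344)) = 1.956164; f(u_2) = 0.999103
u_3 = 1.956164 - (0.999103)·(1.956164 - 2.750000)/(0.999103 - (17.684375)) = 1.908629; f(u_3) = 0.264552
u_4 = 1.908629 - (0.264552)·(1.908629 - 1.956164)/(0.264552 - (0.999103)) = 1.891509; f(u_4) = 0.006371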